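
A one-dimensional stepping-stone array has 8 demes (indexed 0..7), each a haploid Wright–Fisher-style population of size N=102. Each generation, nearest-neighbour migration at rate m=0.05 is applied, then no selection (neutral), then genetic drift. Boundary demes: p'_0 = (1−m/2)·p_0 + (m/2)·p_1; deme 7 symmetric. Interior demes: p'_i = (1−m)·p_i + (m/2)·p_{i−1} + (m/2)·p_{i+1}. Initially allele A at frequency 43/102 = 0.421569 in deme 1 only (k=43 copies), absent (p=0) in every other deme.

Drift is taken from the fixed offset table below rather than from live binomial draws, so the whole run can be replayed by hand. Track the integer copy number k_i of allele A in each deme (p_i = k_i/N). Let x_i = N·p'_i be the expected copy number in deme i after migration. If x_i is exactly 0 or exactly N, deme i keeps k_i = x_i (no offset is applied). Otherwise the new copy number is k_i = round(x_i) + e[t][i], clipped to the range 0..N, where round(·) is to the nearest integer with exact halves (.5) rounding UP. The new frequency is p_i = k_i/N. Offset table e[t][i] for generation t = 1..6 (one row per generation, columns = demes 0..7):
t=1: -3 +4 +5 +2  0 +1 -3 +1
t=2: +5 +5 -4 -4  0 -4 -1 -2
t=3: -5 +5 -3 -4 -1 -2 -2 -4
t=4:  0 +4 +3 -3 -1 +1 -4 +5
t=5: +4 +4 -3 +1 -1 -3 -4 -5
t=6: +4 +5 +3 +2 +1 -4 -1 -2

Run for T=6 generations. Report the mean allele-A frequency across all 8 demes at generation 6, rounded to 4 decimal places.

t=0: k=[0 43 0 0 0 0 0 0]
t=1: x=[1.0750 40.8500 1.0750 0.0000 0.0000 0.0000 0.0000 0.0000] k=[0 45 6 0 0 0 0 0]
t=2: x=[1.1250 42.9000 6.8250 0.1500 0.0000 0.0000 0.0000 0.0000] k=[6 48 3 0 0 0 0 0]
t=3: x=[7.0500 45.8250 4.0500 0.0750 0.0000 0.0000 0.0000 0.0000] k=[2 51 1 0 0 0 0 0]
t=4: x=[3.2250 48.5250 2.2250 0.0250 0.0000 0.0000 0.0000 0.0000] k=[3 53 5 0 0 0 0 0]
t=5: x=[4.2500 50.5500 6.0750 0.1250 0.0000 0.0000 0.0000 0.0000] k=[8 55 3 1 0 0 0 0]
t=6: x=[9.1750 52.5250 4.2500 1.0250 0.0250 0.0000 0.0000 0.0000] k=[13 58 7 3 1 0 0 0]

0.1005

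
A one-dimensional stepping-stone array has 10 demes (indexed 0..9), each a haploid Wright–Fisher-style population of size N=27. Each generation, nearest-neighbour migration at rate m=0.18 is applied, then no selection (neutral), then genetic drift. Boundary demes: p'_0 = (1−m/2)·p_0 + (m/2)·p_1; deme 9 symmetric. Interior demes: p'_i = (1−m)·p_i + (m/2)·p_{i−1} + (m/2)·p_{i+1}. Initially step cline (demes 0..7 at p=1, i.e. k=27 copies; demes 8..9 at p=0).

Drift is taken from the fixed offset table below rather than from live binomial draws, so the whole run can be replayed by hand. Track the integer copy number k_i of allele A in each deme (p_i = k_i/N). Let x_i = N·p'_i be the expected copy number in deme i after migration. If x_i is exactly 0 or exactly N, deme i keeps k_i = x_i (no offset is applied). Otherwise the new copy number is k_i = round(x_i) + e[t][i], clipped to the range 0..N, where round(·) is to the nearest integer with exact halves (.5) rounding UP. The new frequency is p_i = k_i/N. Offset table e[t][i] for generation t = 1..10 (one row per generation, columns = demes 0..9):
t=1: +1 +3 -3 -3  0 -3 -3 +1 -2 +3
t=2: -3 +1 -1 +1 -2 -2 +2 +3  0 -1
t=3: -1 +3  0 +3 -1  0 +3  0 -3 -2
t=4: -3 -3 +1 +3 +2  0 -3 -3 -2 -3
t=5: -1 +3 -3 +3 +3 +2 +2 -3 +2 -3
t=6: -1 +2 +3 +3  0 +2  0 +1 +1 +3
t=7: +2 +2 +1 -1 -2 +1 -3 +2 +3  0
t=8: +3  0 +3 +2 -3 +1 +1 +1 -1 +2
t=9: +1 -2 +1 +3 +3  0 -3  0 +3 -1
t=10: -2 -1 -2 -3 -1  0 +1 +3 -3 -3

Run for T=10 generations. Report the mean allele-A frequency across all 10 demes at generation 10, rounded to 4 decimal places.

t=0: k=[27 27 27 27 27 27 27 27 0 0]
t=1: x=[27.0000 27.0000 27.0000 27.0000 27.0000 27.0000 27.0000 24.5700 2.4300 0.0000] k=[27 27 27 27 27 27 27 26 0 0]
t=2: x=[27.0000 27.0000 27.0000 27.0000 27.0000 27.0000 26.9100 23.7500 2.3400 0.0000] k=[27 27 27 27 27 27 27 27 2 0]
t=3: x=[27.0000 27.0000 27.0000 27.0000 27.0000 27.0000 27.0000 24.7500 4.0700 0.1800] k=[27 27 27 27 27 27 27 25 1 0]
t=4: x=[27.0000 27.0000 27.0000 27.0000 27.0000 27.0000 26.8200 23.0200 3.0700 0.0900] k=[27 27 27 27 27 27 24 20 1 0]
t=5: x=[27.0000 27.0000 27.0000 27.0000 27.0000 26.7300 23.9100 18.6500 2.6200 0.0900] k=[27 27 27 27 27 27 26 16 5 0]
t=6: x=[27.0000 27.0000 27.0000 27.0000 27.0000 26.9100 25.1900 15.9100 5.5400 0.4500] k=[27 27 27 27 27 27 25 17 7 3]
t=7: x=[27.0000 27.0000 27.0000 27.0000 27.0000 26.8200 24.4600 16.8200 7.5400 3.3600] k=[27 27 27 27 27 27 21 19 11 3]
t=8: x=[27.0000 27.0000 27.0000 27.0000 27.0000 26.4600 21.3600 18.4600 11.0000 3.7200] k=[27 27 27 27 27 27 22 19 10 6]
t=9: x=[27.0000 27.0000 27.0000 27.0000 27.0000 26.5500 22.1800 18.4600 10.4500 6.3600] k=[27 27 27 27 27 27 19 18 13 5]
t=10: x=[27.0000 27.0000 27.0000 27.0000 27.0000 26.2800 19.6300 17.6400 12.7300 5.7200] k=[27 27 27 27 27 26 21 21 10 3]

0.8000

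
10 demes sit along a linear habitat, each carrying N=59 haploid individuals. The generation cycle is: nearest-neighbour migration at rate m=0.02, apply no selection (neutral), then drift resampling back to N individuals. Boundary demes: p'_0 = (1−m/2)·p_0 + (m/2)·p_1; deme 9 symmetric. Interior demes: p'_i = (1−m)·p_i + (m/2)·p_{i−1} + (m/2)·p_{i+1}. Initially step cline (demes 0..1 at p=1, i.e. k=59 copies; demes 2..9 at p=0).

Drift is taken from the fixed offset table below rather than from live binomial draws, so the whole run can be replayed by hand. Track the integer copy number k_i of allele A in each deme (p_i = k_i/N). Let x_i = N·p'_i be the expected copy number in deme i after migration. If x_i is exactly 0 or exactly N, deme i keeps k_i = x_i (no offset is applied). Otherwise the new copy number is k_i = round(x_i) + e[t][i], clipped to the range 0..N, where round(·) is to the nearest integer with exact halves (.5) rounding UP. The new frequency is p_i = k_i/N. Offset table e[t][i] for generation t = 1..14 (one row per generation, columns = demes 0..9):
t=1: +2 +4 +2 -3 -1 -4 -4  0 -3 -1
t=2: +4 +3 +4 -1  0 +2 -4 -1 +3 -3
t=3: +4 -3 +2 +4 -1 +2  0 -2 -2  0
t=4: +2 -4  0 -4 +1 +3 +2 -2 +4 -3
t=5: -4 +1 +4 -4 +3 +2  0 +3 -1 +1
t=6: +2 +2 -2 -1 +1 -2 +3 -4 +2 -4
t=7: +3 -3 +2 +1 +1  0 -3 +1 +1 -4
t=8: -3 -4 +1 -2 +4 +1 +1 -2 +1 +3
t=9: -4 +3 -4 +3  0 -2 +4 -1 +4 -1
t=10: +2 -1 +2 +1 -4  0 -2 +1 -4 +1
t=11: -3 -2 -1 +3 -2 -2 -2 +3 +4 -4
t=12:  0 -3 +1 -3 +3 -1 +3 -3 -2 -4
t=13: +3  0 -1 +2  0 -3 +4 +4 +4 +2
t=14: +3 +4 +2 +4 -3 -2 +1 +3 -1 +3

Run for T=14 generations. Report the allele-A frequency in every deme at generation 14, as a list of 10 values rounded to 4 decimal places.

[0.9661, 0.8136, 0.2373, 0.1695, 0.0678, 0.0000, 0.1525, 0.1356, 0.1017, 0.0847]

t=0: k=[59 59 0 0 0 0 0 0 0 0]
t=1: x=[59.0000 58.4100 0.5900 0.0000 0.0000 0.0000 0.0000 0.0000 0.0000 0.0000] k=[59 59 3 0 0 0 0 0 0 0]
t=2: x=[59.0000 58.4400 3.5300 0.0300 0.0000 0.0000 0.0000 0.0000 0.0000 0.0000] k=[59 59 8 0 0 0 0 0 0 0]
t=3: x=[59.0000 58.4900 8.4300 0.0800 0.0000 0.0000 0.0000 0.0000 0.0000 0.0000] k=[59 55 10 4 0 0 0 0 0 0]
t=4: x=[58.9600 54.5900 10.3900 4.0200 0.0400 0.0000 0.0000 0.0000 0.0000 0.0000] k=[59 51 10 0 1 0 0 0 0 0]
t=5: x=[58.9200 50.6700 10.3100 0.1100 0.9800 0.0100 0.0000 0.0000 0.0000 0.0000] k=[55 52 14 0 4 2 0 0 0 0]
t=6: x=[54.9700 51.6500 14.2400 0.1800 3.9400 2.0000 0.0200 0.0000 0.0000 0.0000] k=[57 54 12 0 5 0 3 0 0 0]
t=7: x=[56.9700 53.6100 12.3000 0.1700 4.9000 0.0800 2.9400 0.0300 0.0000 0.0000] k=[59 51 14 1 6 0 0 1 0 0]
t=8: x=[58.9200 50.7100 14.2400 1.1800 5.8900 0.0600 0.0100 0.9800 0.0100 0.0000] k=[56 47 15 0 10 1 1 0 1 0]
t=9: x=[55.9100 46.7700 15.1700 0.2500 9.8100 1.0900 0.9900 0.0200 0.9800 0.0100] k=[52 50 11 3 10 0 5 0 5 0]
t=10: x=[51.9800 49.6300 11.3100 3.1500 9.8300 0.1500 4.9000 0.1000 4.9000 0.0500] k=[54 49 13 4 6 0 3 1 1 1]
t=11: x=[53.9500 48.6900 13.2700 4.1100 5.9200 0.0900 2.9500 1.0200 1.0000 1.0000] k=[51 47 12 7 4 0 1 4 5 0]
t=12: x=[50.9600 46.6900 12.3000 7.0200 3.9900 0.0500 1.0200 3.9800 4.9400 0.0500] k=[51 44 13 4 7 0 4 1 3 0]
t=13: x=[50.9300 43.7600 13.2200 4.1200 6.9000 0.1100 3.9300 1.0500 2.9500 0.0300] k=[54 44 12 6 7 0 8 5 7 2]
t=14: x=[53.9000 43.7800 12.2600 6.0700 6.9200 0.1500 7.8900 5.0500 6.9300 2.0500] k=[57 48 14 10 4 0 9 8 6 5]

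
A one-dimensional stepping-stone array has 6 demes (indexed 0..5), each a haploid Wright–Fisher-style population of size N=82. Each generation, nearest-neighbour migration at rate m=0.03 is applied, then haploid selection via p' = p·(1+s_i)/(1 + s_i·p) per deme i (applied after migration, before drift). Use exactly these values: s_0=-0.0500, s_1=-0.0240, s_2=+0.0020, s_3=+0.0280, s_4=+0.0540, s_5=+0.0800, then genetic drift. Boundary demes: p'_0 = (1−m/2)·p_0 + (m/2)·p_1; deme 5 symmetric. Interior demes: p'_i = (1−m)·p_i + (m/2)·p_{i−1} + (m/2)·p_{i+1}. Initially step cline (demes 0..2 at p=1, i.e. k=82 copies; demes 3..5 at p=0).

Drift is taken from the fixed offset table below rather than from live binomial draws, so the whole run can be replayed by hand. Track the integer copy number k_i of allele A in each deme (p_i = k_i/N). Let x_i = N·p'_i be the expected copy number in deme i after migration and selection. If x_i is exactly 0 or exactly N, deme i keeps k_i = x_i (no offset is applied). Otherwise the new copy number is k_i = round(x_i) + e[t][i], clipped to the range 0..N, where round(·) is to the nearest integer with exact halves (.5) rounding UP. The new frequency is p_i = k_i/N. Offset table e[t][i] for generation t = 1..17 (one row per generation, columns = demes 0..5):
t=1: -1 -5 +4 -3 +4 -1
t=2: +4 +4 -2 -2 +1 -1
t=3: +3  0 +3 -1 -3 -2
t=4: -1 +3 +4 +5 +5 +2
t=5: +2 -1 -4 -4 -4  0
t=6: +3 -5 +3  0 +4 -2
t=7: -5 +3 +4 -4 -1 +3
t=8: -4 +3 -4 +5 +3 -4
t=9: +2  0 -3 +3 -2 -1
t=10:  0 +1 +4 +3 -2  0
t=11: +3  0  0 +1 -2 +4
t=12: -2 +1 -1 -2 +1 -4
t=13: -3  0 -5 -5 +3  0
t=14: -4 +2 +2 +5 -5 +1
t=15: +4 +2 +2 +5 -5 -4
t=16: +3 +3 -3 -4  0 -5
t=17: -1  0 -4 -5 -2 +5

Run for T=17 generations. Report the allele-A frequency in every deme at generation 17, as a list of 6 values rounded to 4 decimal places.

t=0: k=[82 82 82 0 0 0]
t=1: x=[82.0000 82.0000 80.7724 1.2639 0.0000 0.0000] k=[82 82 82 0 0 0]
t=2: x=[82.0000 82.0000 80.7724 1.2639 0.0000 0.0000] k=[82 82 79 0 0 0]
t=3: x=[82.0000 81.9539 77.8678 1.2177 0.0000 0.0000] k=[82 82 81 0 0 0]
t=4: x=[82.0000 81.9846 79.8043 1.2485 0.0000 0.0000] k=[82 82 82 6 0 0]
t=5: x=[82.0000 82.0000 80.8622 7.2300 0.0949 0.0000] k=[82 82 77 3 0 0]
t=6: x=[82.0000 81.9232 75.9762 4.1730 0.0474 0.0000] k=[82 77 79 4 4 0]
t=7: x=[81.9211 76.9920 77.8529 5.2593 4.1420 0.0648] k=[77 80 82 1 3 3]
t=8: x=[76.8007 79.9367 80.7574 2.3061 3.1243 3.2305] k=[73 82 77 7 6 0]
t=9: x=[72.7212 81.7848 76.0361 8.2374 6.2207 0.0972] k=[75 82 73 11 4 0]
t=10: x=[74.7741 81.7541 72.2222 12.1072 4.2521 0.0648] k=[75 82 76 15 2 0]
t=11: x=[74.7741 81.8002 75.1875 16.0739 2.2787 0.0324] k=[78 82 75 17 0 4]
t=12: x=[77.8631 81.8310 74.2490 18.0000 0.3319 4.2389] k=[76 82 73 16 1 0]
t=13: x=[75.8025 81.7695 72.2971 16.9991 1.2743 0.0162] k=[73 82 67 12 4 0]
t=14: x=[72.7212 81.6312 66.4252 13.0043 4.2678 0.0648] k=[69 82 68 18 0 1]
t=15: x=[68.6309 81.5851 67.4839 18.8783 0.3003 1.0628] k=[73 82 69 24 0 0]
t=16: x=[72.7212 81.6619 68.5425 24.7900 0.3794 0.0000] k=[76 82 66 21 0 0]
t=17: x=[75.8025 81.6619 65.5912 21.7991 0.3319 0.0000] k=[75 82 62 17 0 0]

[0.9146, 1.0000, 0.7561, 0.2073, 0.0000, 0.0000]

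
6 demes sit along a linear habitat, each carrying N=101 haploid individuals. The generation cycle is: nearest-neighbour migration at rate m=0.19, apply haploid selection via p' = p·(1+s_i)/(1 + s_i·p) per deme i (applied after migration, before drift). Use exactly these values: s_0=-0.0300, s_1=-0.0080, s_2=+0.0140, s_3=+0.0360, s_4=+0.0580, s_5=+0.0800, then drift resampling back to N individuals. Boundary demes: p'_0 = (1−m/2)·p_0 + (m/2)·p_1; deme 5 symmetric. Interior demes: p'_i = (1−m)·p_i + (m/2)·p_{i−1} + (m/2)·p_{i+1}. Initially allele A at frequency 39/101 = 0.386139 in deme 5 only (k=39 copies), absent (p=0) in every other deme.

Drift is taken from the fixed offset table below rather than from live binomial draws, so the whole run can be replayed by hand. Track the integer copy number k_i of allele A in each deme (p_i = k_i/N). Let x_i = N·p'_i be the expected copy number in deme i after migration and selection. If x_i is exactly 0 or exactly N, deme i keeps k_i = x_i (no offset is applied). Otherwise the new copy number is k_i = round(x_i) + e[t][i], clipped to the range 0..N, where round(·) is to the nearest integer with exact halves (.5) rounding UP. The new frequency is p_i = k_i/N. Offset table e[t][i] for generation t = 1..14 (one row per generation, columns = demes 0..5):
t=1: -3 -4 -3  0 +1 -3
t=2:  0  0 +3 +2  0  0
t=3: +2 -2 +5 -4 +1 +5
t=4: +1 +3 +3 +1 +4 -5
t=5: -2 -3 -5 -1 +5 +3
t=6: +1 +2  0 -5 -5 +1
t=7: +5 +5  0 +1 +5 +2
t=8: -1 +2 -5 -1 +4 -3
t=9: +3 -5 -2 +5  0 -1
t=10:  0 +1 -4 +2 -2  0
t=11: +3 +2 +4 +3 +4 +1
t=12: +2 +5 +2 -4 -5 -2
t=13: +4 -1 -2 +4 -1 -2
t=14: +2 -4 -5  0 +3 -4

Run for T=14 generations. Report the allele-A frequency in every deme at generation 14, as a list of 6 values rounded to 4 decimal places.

[0.1485, 0.0495, 0.0396, 0.1980, 0.3069, 0.3267]

t=0: k=[0 0 0 0 0 39]
t=1: x=[0.0000 0.0000 0.0000 0.0000 3.9116 37.0819] k=[0 0 0 0 5 34]
t=2: x=[0.0000 0.0000 0.0000 0.4920 7.6702 32.9296] k=[0 0 0 2 8 33]
t=3: x=[0.0000 0.0000 0.1927 2.4636 10.3156 32.2917] k=[0 0 5 0 11 37]
t=4: x=[0.0000 0.4712 4.1044 1.5739 13.0525 36.2996] k=[0 3 7 3 17 31]
t=5: x=[0.2765 3.0710 6.3219 4.8714 17.8121 31.3078] k=[0 0 1 4 23 34]
t=6: x=[0.0000 0.0942 1.2065 5.7075 23.2332 34.6860] k=[0 2 1 1 18 36]
t=7: x=[0.1843 1.7015 1.1102 2.7066 18.9476 36.0540] k=[5 7 1 4 24 38]
t=8: x=[5.0421 6.1931 1.8805 5.8055 24.4598 38.4858] k=[4 8 0 5 28 35]
t=9: x=[4.2541 6.8088 1.2521 6.9350 27.5962 36.1000] k=[7 2 0 12 28 35]
t=10: x=[6.3415 2.2671 1.3484 12.7693 28.2786 36.1000] k=[6 3 0 15 26 36]
t=11: x=[5.5530 2.9767 1.7335 15.0678 27.0057 36.8315] k=[9 5 6 18 31 38]
t=12: x=[8.3829 5.4336 7.1367 18.6263 31.6420 39.1636] k=[10 10 9 15 27 37]
t=13: x=[9.7289 9.8335 9.7872 16.0415 27.9349 37.8531] k=[14 9 8 20 27 36]
t=14: x=[13.1722 9.3119 9.3523 20.0881 28.3248 36.9286] k=[15 5 4 20 31 33]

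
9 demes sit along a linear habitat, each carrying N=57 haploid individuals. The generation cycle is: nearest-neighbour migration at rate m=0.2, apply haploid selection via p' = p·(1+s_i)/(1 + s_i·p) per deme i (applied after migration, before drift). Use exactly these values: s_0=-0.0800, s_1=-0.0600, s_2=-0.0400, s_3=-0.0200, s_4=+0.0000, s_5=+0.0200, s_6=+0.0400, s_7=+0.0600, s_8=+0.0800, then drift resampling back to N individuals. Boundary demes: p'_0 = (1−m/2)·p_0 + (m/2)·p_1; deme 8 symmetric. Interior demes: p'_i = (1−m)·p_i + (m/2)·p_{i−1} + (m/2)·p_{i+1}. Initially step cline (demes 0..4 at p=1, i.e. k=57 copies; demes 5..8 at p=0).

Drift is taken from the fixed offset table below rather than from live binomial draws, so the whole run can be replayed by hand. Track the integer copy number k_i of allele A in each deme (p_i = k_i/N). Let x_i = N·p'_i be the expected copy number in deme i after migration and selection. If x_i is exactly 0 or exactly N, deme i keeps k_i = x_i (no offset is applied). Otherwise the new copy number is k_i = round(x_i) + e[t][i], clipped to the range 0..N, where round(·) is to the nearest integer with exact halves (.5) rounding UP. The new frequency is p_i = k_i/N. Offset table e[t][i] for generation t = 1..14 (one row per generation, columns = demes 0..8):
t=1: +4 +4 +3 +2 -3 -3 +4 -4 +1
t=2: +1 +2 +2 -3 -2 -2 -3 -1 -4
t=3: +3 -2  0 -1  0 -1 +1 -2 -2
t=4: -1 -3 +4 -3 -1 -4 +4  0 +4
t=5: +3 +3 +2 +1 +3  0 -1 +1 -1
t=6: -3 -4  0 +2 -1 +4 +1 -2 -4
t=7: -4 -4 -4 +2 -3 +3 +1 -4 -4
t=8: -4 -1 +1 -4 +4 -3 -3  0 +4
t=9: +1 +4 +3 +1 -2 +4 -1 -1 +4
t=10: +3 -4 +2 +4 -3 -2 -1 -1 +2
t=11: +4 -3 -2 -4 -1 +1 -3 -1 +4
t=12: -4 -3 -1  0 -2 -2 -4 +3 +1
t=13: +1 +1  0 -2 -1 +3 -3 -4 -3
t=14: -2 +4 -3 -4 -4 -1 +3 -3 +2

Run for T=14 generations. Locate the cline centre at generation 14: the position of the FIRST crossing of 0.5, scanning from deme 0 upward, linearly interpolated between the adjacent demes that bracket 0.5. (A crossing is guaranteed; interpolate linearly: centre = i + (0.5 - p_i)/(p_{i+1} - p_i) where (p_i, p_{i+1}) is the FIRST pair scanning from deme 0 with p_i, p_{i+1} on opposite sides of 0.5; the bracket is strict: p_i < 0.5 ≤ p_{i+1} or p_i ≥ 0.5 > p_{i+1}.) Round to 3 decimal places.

3.650

t=0: k=[57 57 57 57 57 0 0 0 0]
t=1: x=[57.0000 57.0000 57.0000 57.0000 51.3000 5.8024 0.0000 0.0000 0.0000] k=[57 57 57 57 48 3 0 0 0]
t=2: x=[57.0000 57.0000 57.0000 56.0819 44.4000 7.3255 0.3119 0.0000 0.0000] k=[57 57 57 53 42 5 0 0 0]
t=3: x=[57.0000 57.0000 56.5835 52.2121 39.4000 8.3400 0.5198 0.0000 0.0000] k=[57 57 57 51 39 7 2 0 0]
t=4: x=[57.0000 57.0000 56.3753 50.2812 37.0000 9.8604 2.3881 0.2120 0.0000] k=[57 57 57 47 36 6 6 0 0]
t=5: x=[57.0000 57.0000 55.9591 46.7310 34.1000 9.1511 5.5948 0.6356 0.0000] k=[57 57 57 48 37 9 5 2 0]
t=6: x=[57.0000 57.0000 56.0631 47.6431 35.3000 11.5817 5.2851 2.2211 0.2159] k=[57 57 56 50 34 16 6 0 0]
t=7: x=[57.0000 56.8936 55.4392 48.8600 33.8000 17.0356 6.6262 0.6356 0.0000] k=[57 53 51 51 31 20 8 0 0]
t=8: x=[56.5655 52.9746 50.9838 48.8600 31.9000 20.1573 8.6848 0.8473 0.0000] k=[53 52 52 45 36 17 6 1 0]
t=9: x=[52.5712 51.8157 51.0871 44.6052 35.0000 18.0433 6.8324 1.4818 0.1080] k=[54 56 54 46 33 22 6 0 4]
t=10: x=[53.9695 55.5130 53.2598 45.3134 33.2000 21.7658 7.2444 1.0589 3.8685] k=[57 52 55 49 30 20 6 0 6]
t=11: x=[56.4569 52.5528 53.9856 47.5417 30.9000 19.8555 7.0384 1.2704 5.7881] k=[57 50 52 44 30 21 4 0 10]
t=12: x=[56.2399 50.5547 50.7773 43.1897 30.5000 20.4590 5.4916 1.4818 9.5988] k=[52 48 50 43 29 18 1 4 11]
t=13: x=[51.1784 48.1471 48.8181 42.0785 29.3000 17.6403 3.1134 4.6425 10.9655] k=[52 49 49 40 28 21 0 1 8]
t=14: x=[51.2853 48.8785 47.7891 39.4556 28.5000 19.8555 2.2845 1.6931 7.8040] k=[49 53 45 35 25 19 5 0 10]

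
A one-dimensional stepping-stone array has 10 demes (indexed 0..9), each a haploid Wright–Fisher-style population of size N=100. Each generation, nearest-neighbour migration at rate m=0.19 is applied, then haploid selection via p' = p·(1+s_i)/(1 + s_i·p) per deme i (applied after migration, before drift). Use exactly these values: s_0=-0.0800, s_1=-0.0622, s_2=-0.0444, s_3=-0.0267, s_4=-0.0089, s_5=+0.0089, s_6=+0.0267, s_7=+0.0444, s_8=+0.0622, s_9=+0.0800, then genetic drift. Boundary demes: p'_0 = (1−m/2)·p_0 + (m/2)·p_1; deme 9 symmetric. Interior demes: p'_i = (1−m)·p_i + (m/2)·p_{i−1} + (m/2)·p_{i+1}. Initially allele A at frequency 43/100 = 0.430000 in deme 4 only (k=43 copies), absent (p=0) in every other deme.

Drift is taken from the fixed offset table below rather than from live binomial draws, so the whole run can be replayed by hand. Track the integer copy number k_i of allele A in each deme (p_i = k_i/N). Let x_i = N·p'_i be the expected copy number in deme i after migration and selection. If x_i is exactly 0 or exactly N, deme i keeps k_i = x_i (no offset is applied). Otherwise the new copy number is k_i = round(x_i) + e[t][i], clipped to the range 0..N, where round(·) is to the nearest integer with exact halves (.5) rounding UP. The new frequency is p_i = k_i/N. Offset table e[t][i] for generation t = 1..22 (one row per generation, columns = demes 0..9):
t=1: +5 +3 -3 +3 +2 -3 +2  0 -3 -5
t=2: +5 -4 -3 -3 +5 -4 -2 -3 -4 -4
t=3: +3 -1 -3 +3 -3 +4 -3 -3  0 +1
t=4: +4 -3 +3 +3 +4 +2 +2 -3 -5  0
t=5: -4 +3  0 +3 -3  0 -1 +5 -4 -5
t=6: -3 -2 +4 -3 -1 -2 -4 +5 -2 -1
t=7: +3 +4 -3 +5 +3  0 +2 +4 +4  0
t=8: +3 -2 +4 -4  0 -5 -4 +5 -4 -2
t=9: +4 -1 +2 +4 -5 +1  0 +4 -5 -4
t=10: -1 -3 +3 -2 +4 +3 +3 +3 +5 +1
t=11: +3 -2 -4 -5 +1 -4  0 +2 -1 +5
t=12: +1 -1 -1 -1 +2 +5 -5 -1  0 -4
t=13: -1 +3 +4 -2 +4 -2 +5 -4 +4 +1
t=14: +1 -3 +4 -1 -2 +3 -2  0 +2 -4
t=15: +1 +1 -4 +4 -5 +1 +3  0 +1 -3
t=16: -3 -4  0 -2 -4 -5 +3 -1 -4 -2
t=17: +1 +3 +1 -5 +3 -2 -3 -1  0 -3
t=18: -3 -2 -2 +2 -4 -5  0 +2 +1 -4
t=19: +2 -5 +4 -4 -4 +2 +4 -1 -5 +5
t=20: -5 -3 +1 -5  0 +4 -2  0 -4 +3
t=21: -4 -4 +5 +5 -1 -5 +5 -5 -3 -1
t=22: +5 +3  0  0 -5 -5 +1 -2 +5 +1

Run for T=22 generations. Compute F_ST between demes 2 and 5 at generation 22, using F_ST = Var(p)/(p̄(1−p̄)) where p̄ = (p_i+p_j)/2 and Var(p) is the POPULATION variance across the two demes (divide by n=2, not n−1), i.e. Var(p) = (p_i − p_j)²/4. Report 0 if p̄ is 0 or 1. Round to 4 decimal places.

t=0: k=[0 0 0 0 43 0 0 0 0 0]
t=1: x=[0.0000 0.0000 0.0000 3.9803 34.6274 4.1199 0.0000 0.0000 0.0000 0.0000] k=[0 0 0 7 37 1 0 0 0 0]
t=2: x=[0.0000 0.0000 0.6357 8.9617 30.5400 4.3618 0.0975 0.0000 0.0000 0.0000] k=[0 0 0 6 36 0 0 0 0 0]
t=3: x=[0.0000 0.0000 0.5448 8.0768 29.5436 3.4494 0.0000 0.0000 0.0000 0.0000] k=[0 0 0 11 27 7 0 0 0 0]
t=4: x=[0.0000 0.0000 0.9991 11.2029 23.4193 8.3022 0.6826 0.0000 0.0000 0.0000] k=[0 0 4 14 27 10 3 0 0 0]
t=5: x=[0.0000 0.3564 4.3760 13.9568 23.9866 11.0367 3.4671 0.2976 0.0000 0.0000] k=[0 3 4 17 21 11 2 5 0 0]
t=6: x=[0.2623 2.6398 4.9230 15.7820 19.5291 11.1827 3.2211 4.4199 0.5044 0.0000] k=[0 1 9 13 19 9 0 9 0 0]
t=7: x=[0.0874 1.5631 8.2689 12.8832 17.3514 9.1685 1.7549 7.5891 0.9077 0.0000] k=[3 6 5 18 20 9 4 12 5 0]
t=8: x=[3.0302 5.2889 6.0660 16.5773 18.6291 9.6470 5.3673 10.9929 5.4951 0.5128] k=[6 3 10 13 19 5 1 16 1 0]
t=9: x=[5.2819 3.7134 9.2323 12.9763 16.9736 5.9998 2.8777 13.6541 2.4713 0.1026] k=[9 3 11 17 12 7 3 18 0 0]
t=10: x=[7.8083 4.0716 10.3799 15.5954 11.9059 7.1536 4.9270 15.4232 1.8144 0.0000] k=[7 1 13 14 16 10 8 18 7 0]
t=11: x=[5.9462 2.5457 11.4852 13.7705 15.1249 10.4627 9.3612 16.5977 7.8032 0.7178] k=[9 1 7 9 16 6 9 19 7 6]
t=12: x=[7.6311 2.1882 6.3447 9.2454 14.2752 7.2947 9.8975 17.5292 8.5029 6.5507] k=[9 1 5 8 16 12 5 17 9 3]
t=13: x=[7.6311 2.0096 4.6974 8.2674 14.7472 11.8070 6.9740 15.6654 9.7061 3.8446] k=[7 5 9 6 19 10 12 12 14 5]
t=14: x=[6.2995 5.2417 7.9945 7.3339 16.7848 11.1324 12.0872 12.6627 13.6508 6.2939] k=[7 2 12 6 15 14 10 13 16 2]
t=15: x=[6.0345 3.2188 10.0615 7.2411 13.9424 13.8202 10.9187 13.4993 15.1442 3.5868] k=[7 4 6 11 9 15 14 13 16 1]
t=16: x=[6.2112 4.2084 6.0228 10.0869 9.6815 14.4442 14.3203 13.8915 15.0451 2.6139] k=[3 0 6 8 6 9 17 13 11 1]
t=17: x=[2.5032 0.8022 5.3839 7.4317 6.4211 9.5513 16.2148 13.6954 10.8081 2.1027] k=[4 4 6 2 9 8 13 13 11 0]
t=18: x=[3.6918 3.9396 5.2014 2.9661 8.1727 8.6397 12.8166 13.3031 10.7084 1.1277] k=[1 2 3 5 4 4 13 15 12 0]
t=19: x=[1.0083 1.8779 2.9617 4.5949 4.0600 4.8961 12.6228 15.0727 11.7567 1.2301] k=[3 0 7 1 0 7 17 14 7 6]
t=20: x=[2.5032 0.8914 5.5232 1.4362 0.7533 7.3451 16.1181 14.1392 8.0032 6.5507] k=[0 0 7 0 1 11 14 14 4 10]
t=21: x=[0.0000 0.6239 5.4319 0.7399 1.8388 10.4174 14.0298 13.5509 5.8433 10.1081] k=[0 0 10 6 1 5 19 9 3 9]
t=22: x=[0.0000 0.8914 8.3171 5.7564 1.8388 5.9998 17.0901 9.7558 4.3862 9.0434] k=[0 4 8 6 0 1 18 8 9 10]

0.0285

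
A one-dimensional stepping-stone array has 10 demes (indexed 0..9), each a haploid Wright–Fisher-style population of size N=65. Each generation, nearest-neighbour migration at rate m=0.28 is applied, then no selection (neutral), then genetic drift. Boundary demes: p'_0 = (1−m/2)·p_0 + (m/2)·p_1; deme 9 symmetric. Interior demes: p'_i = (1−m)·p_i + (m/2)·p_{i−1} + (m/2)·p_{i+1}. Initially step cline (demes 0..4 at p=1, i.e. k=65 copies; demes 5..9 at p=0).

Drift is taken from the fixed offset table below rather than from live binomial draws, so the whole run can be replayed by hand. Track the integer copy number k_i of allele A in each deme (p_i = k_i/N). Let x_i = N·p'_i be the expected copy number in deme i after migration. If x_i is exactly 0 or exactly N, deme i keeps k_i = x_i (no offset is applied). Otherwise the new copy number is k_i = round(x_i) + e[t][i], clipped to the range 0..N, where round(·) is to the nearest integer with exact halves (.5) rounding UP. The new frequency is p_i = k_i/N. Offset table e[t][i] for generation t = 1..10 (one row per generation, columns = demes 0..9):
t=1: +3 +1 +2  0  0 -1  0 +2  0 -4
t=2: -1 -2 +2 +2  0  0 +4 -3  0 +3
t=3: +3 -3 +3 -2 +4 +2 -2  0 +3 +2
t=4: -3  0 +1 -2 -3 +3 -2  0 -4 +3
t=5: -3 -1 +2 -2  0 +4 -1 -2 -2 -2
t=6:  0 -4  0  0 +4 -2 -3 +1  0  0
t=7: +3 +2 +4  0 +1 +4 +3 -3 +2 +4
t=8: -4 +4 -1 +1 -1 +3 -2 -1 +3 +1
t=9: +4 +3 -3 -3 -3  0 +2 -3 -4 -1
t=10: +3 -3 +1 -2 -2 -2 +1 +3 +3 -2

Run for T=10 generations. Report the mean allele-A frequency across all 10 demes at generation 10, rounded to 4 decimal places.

t=0: k=[65 65 65 65 65 0 0 0 0 0]
t=1: x=[65.0000 65.0000 65.0000 65.0000 55.9000 9.1000 0.0000 0.0000 0.0000 0.0000] k=[65 65 65 65 56 8 0 0 0 0]
t=2: x=[65.0000 65.0000 65.0000 63.7400 50.5400 13.6000 1.1200 0.0000 0.0000 0.0000] k=[65 65 65 65 51 14 5 0 0 0]
t=3: x=[65.0000 65.0000 65.0000 63.0400 47.7800 17.9200 5.5600 0.7000 0.0000 0.0000] k=[65 65 65 61 52 20 4 1 0 0]
t=4: x=[65.0000 65.0000 64.4400 60.3000 48.7800 22.2400 5.8200 1.2800 0.1400 0.0000] k=[65 65 65 58 46 25 4 1 0 0]
t=5: x=[65.0000 65.0000 64.0200 57.3000 44.7400 25.0000 6.5200 1.2800 0.1400 0.0000] k=[65 65 65 55 45 29 6 0 0 0]
t=6: x=[65.0000 65.0000 63.6000 55.0000 44.1600 28.0200 8.3800 0.8400 0.0000 0.0000] k=[65 65 64 55 48 26 5 2 0 0]
t=7: x=[65.0000 64.8600 62.8800 55.2800 45.9000 26.1400 7.5200 2.1400 0.2800 0.0000] k=[65 65 65 55 47 30 11 0 2 0]
t=8: x=[65.0000 65.0000 63.6000 55.2800 45.7400 29.7200 12.1200 1.8200 1.4400 0.2800] k=[65 65 63 56 45 33 10 1 4 1]
t=9: x=[65.0000 64.7200 62.3000 55.4400 44.8600 31.4600 11.9600 2.6800 3.1600 1.4200] k=[65 65 59 52 42 31 14 0 0 0]
t=10: x=[65.0000 64.1600 58.8600 51.5800 41.8600 30.1600 14.4200 1.9600 0.0000 0.0000] k=[65 61 60 50 40 28 15 5 0 0]

0.4985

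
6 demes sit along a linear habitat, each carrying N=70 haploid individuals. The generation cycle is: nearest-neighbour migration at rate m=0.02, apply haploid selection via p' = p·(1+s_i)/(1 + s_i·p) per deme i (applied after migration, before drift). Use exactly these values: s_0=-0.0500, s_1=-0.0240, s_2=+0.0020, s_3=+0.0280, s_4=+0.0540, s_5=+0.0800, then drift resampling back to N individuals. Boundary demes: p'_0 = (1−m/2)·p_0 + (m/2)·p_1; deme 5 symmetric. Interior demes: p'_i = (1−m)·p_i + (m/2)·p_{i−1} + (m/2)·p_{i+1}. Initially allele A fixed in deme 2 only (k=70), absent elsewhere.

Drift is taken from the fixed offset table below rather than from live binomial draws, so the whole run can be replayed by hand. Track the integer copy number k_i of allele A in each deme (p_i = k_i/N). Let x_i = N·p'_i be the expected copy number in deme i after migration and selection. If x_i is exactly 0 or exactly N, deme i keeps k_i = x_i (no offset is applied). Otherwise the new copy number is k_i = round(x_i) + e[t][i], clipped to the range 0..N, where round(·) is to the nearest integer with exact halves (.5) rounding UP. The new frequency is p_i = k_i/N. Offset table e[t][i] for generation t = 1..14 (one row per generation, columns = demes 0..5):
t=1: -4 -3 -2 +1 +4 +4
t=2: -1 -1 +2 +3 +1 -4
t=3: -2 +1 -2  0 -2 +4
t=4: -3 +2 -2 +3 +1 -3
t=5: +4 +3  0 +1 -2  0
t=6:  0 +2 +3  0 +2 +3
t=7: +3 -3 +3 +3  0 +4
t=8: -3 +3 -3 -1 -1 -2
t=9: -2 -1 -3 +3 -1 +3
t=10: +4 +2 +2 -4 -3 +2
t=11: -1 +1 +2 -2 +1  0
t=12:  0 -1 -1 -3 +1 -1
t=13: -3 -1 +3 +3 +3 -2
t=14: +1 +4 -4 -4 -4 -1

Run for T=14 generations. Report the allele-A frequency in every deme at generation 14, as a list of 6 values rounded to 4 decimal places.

t=0: k=[0 0 70 0 0 0]
t=1: x=[0.0000 0.6834 68.6027 0.7194 0.0000 0.0000] k=[0 0 67 2 0 0]
t=2: x=[0.0000 0.6541 65.6881 2.7008 0.0211 0.0000] k=[0 0 68 6 1 0]
t=3: x=[0.0000 0.6638 66.7063 6.7363 1.0953 0.0108] k=[0 2 65 7 0 4]
t=4: x=[0.0190 2.5496 63.8013 7.6972 0.1159 4.2575] k=[0 5 62 11 1 1]
t=5: x=[0.0475 5.3977 60.9358 11.6762 1.1584 1.0788] k=[4 8 61 13 0 1]
t=6: x=[3.8491 8.3104 60.0071 13.6509 0.1475 1.0680] k=[4 10 63 14 2 4]
t=7: x=[3.8682 10.2555 61.9942 14.6879 2.2518 4.2789] k=[7 7 65 18 2 8]
t=8: x=[6.6834 7.4174 63.9610 18.6858 2.3359 8.4981] k=[4 10 61 18 1 6]
t=9: x=[3.8682 10.2359 60.0770 18.6352 1.2847 6.3826] k=[2 9 57 22 0 9]
t=10: x=[1.9694 9.2139 56.1922 22.5500 0.3267 9.5258] k=[6 11 58 19 0 12]
t=11: x=[5.7724 11.1897 57.1610 19.5872 0.3267 12.6585] k=[5 12 59 18 1 13]
t=12: x=[4.8340 12.1541 58.1397 18.6149 1.3583 13.7086] k=[5 11 57 16 2 13]
t=13: x=[4.8244 11.1701 56.1522 16.6174 2.3674 13.7191] k=[2 10 59 20 5 12]
t=14: x=[1.9789 10.1966 58.1397 20.6396 5.4798 12.7111] k=[3 14 54 17 1 12]

[0.0429, 0.2000, 0.7714, 0.2429, 0.0143, 0.1714]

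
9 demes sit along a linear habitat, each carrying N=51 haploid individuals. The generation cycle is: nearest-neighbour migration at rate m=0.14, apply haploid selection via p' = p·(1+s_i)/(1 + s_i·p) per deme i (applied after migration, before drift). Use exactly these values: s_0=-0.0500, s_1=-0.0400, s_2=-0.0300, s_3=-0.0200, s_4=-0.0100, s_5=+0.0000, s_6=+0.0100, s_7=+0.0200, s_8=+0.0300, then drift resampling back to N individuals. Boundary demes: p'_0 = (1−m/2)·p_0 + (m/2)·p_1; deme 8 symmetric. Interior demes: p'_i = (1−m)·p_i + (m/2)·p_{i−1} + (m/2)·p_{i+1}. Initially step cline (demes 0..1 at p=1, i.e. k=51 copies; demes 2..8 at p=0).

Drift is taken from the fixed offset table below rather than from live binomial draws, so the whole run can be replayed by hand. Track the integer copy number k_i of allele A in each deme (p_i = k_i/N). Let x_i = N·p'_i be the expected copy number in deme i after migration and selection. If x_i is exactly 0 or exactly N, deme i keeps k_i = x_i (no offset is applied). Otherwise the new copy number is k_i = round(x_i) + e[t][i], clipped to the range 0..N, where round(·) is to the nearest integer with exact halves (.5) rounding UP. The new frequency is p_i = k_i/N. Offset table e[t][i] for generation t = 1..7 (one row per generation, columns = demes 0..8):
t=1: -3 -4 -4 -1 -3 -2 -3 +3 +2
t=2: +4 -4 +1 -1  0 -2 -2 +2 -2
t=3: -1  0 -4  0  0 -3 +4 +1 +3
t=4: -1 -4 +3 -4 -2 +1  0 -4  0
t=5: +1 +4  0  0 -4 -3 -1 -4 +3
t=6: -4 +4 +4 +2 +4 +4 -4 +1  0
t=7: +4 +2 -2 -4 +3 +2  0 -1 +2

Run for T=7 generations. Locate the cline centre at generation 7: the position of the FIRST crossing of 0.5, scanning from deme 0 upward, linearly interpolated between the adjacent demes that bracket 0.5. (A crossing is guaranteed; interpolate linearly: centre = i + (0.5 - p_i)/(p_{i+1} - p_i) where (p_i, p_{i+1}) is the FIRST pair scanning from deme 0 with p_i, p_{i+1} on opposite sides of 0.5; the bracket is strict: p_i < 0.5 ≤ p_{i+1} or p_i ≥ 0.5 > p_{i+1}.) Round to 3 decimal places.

1.396

t=0: k=[51 51 0 0 0 0 0 0 0]
t=1: x=[51.0000 47.2921 3.4702 0.0000 0.0000 0.0000 0.0000 0.0000 0.0000] k=[51 43 0 0 0 0 0 0 0]
t=2: x=[50.4109 40.2067 2.9249 0.0000 0.0000 0.0000 0.0000 0.0000 0.0000] k=[51 36 4 0 0 0 0 0 0]
t=3: x=[49.8959 34.3556 5.8015 0.2744 0.0000 0.0000 0.0000 0.0000 0.0000] k=[49 34 2 0 0 0 0 0 0]
t=4: x=[47.7995 32.3295 3.9866 0.1372 0.0000 0.0000 0.0000 0.0000 0.0000] k=[47 28 7 0 0 0 0 0 0]
t=5: x=[45.4202 27.3431 7.7771 0.4803 0.0000 0.0000 0.0000 0.0000 0.0000] k=[46 31 8 0 0 0 0 0 0]
t=6: x=[44.6711 29.9371 8.8255 0.5489 0.0000 0.0000 0.0000 0.0000 0.0000] k=[41 34 13 3 0 0 0 0 0]
t=7: x=[40.0762 32.5420 13.4660 3.4249 0.2079 0.0000 0.0000 0.0000 0.0000] k=[44 35 11 0 3 0 0 0 0]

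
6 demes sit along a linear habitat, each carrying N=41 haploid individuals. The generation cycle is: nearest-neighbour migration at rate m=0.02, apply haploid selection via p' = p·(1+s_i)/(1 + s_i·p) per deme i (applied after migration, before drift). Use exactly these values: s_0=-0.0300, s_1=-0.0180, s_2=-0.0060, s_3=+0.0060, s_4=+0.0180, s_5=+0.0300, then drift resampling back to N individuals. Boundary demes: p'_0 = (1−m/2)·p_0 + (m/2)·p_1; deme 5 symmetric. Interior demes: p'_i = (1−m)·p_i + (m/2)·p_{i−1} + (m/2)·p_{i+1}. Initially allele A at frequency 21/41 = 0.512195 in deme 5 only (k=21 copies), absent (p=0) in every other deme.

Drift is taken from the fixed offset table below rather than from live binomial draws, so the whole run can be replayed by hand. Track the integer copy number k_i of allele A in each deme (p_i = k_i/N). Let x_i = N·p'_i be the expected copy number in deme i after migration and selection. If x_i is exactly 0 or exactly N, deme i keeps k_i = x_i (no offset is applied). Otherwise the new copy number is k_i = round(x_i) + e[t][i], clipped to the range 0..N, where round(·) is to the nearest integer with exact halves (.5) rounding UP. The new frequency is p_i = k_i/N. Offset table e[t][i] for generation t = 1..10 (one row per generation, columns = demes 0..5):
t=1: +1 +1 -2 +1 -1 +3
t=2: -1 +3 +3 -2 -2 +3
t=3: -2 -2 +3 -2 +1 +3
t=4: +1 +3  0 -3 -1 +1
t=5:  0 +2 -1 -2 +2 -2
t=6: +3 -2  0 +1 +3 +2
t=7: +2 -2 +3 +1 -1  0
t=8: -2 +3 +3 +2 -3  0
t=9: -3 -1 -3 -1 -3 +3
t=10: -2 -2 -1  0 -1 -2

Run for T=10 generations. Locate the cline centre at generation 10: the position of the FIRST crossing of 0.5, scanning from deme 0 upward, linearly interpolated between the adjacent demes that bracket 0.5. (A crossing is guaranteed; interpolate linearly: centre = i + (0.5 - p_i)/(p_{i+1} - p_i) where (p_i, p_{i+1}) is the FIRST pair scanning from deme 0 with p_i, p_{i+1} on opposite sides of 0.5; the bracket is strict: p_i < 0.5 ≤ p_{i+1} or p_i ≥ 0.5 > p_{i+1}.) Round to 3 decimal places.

4.641

t=0: k=[0 0 0 0 0 21]
t=1: x=[0.0000 0.0000 0.0000 0.0000 0.2138 21.0928] k=[0 0 0 0 0 24]
t=2: x=[0.0000 0.0000 0.0000 0.0000 0.2443 24.0546] k=[0 0 0 0 0 27]
t=3: x=[0.0000 0.0000 0.0000 0.0000 0.2748 27.0037] k=[0 0 0 0 1 30]
t=4: x=[0.0000 0.0000 0.0000 0.0101 1.3023 29.9502] k=[0 0 0 0 0 31]
t=5: x=[0.0000 0.0000 0.0000 0.0000 0.3155 30.9164] k=[0 0 0 0 2 29]
t=6: x=[0.0000 0.0000 0.0000 0.0201 2.2882 28.9826] k=[0 0 0 1 5 31]
t=7: x=[0.0000 0.0000 0.0099 1.0360 5.3018 30.9657] k=[0 0 3 2 4 31]
t=8: x=[0.0000 0.0295 2.9435 2.0416 4.3184 30.9558] k=[0 3 6 4 1 31]
t=9: x=[0.0291 2.9499 5.9195 4.0116 1.3531 30.9263] k=[0 2 3 3 0 34]
t=10: x=[0.0194 1.9559 2.9734 2.9865 0.3766 33.8364] k=[0 0 2 3 0 32]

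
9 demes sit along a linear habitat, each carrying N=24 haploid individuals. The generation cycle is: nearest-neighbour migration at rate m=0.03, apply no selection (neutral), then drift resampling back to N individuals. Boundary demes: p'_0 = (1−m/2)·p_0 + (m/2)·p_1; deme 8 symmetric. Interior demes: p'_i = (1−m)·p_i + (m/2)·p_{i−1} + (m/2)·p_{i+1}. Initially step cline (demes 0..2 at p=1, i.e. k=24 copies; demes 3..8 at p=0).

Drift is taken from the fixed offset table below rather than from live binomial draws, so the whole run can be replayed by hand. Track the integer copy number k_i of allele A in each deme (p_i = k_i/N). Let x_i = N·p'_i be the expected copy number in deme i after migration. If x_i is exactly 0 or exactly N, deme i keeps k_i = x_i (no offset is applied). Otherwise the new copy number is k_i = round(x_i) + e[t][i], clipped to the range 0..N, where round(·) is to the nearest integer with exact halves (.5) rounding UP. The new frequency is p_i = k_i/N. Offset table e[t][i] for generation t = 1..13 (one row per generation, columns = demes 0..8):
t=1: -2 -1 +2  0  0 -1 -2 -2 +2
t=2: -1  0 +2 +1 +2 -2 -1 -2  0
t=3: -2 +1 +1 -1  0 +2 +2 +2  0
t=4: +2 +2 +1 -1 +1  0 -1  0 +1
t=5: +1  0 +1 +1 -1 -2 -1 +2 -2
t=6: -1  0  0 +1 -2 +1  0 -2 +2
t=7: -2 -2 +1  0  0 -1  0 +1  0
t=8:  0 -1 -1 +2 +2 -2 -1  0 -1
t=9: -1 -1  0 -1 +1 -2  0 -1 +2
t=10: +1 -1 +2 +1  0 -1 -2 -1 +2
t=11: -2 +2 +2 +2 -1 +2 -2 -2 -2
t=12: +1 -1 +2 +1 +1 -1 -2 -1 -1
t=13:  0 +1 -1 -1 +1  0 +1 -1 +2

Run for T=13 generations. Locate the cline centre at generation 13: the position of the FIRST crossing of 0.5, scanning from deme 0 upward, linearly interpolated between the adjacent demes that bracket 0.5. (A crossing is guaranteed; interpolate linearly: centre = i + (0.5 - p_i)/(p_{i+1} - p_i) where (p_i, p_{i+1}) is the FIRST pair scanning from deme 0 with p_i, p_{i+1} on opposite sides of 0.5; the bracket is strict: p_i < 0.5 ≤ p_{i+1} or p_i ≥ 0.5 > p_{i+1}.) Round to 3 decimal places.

2.647

t=0: k=[24 24 24 0 0 0 0 0 0]
t=1: x=[24.0000 24.0000 23.6400 0.3600 0.0000 0.0000 0.0000 0.0000 0.0000] k=[24 24 24 0 0 0 0 0 0]
t=2: x=[24.0000 24.0000 23.6400 0.3600 0.0000 0.0000 0.0000 0.0000 0.0000] k=[24 24 24 1 0 0 0 0 0]
t=3: x=[24.0000 24.0000 23.6550 1.3300 0.0150 0.0000 0.0000 0.0000 0.0000] k=[24 24 24 0 0 0 0 0 0]
t=4: x=[24.0000 24.0000 23.6400 0.3600 0.0000 0.0000 0.0000 0.0000 0.0000] k=[24 24 24 0 0 0 0 0 0]
t=5: x=[24.0000 24.0000 23.6400 0.3600 0.0000 0.0000 0.0000 0.0000 0.0000] k=[24 24 24 1 0 0 0 0 0]
t=6: x=[24.0000 24.0000 23.6550 1.3300 0.0150 0.0000 0.0000 0.0000 0.0000] k=[24 24 24 2 0 0 0 0 0]
t=7: x=[24.0000 24.0000 23.6700 2.3000 0.0300 0.0000 0.0000 0.0000 0.0000] k=[24 24 24 2 0 0 0 0 0]
t=8: x=[24.0000 24.0000 23.6700 2.3000 0.0300 0.0000 0.0000 0.0000 0.0000] k=[24 24 23 4 2 0 0 0 0]
t=9: x=[24.0000 23.9850 22.7300 4.2550 2.0000 0.0300 0.0000 0.0000 0.0000] k=[24 23 23 3 3 0 0 0 0]
t=10: x=[23.9850 23.0150 22.7000 3.3000 2.9550 0.0450 0.0000 0.0000 0.0000] k=[24 22 24 4 3 0 0 0 0]
t=11: x=[23.9700 22.0600 23.6700 4.2850 2.9700 0.0450 0.0000 0.0000 0.0000] k=[22 24 24 6 2 2 0 0 0]
t=12: x=[22.0300 23.9700 23.7300 6.2100 2.0600 1.9700 0.0300 0.0000 0.0000] k=[23 23 24 7 3 1 0 0 0]
t=13: x=[23.0000 23.0150 23.7300 7.1950 3.0300 1.0150 0.0150 0.0000 0.0000] k=[23 24 23 6 4 1 1 0 0]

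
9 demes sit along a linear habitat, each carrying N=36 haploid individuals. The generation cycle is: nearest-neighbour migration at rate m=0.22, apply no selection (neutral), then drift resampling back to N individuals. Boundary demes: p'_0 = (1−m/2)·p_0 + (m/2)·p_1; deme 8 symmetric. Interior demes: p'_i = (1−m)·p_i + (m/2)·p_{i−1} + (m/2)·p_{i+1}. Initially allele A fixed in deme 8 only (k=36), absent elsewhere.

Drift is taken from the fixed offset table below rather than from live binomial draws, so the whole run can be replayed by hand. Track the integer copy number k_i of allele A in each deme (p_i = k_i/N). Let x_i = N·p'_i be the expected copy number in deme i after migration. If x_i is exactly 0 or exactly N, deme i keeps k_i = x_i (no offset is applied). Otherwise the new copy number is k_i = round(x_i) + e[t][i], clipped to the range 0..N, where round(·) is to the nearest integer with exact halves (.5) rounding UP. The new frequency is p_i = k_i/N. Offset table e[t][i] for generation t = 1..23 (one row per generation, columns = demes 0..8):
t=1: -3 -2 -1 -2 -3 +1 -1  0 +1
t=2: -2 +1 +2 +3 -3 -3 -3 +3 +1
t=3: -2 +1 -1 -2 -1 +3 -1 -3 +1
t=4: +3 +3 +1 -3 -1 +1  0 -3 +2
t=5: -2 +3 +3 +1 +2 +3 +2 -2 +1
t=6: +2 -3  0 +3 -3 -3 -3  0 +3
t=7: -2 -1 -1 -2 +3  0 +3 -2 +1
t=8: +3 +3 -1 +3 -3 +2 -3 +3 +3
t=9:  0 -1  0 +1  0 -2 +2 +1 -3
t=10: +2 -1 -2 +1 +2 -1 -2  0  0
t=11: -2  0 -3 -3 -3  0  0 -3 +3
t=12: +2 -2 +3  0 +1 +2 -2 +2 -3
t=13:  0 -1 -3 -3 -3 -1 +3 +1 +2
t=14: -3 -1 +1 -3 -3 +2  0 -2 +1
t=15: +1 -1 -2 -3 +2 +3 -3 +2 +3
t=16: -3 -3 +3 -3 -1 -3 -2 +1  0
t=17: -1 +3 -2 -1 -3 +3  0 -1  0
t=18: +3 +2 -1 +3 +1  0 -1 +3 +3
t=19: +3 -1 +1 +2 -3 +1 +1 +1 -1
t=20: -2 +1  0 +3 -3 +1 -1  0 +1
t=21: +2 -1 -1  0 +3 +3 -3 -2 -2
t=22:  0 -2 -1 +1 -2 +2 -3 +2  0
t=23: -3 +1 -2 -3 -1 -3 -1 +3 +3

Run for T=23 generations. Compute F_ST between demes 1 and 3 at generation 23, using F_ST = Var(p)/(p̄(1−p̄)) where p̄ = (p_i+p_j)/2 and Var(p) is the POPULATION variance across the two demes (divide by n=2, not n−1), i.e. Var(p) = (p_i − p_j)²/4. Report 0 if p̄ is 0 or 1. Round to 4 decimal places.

t=0: k=[0 0 0 0 0 0 0 0 36]
t=1: x=[0.0000 0.0000 0.0000 0.0000 0.0000 0.0000 0.0000 3.9600 32.0400] k=[0 0 0 0 0 0 0 4 33]
t=2: x=[0.0000 0.0000 0.0000 0.0000 0.0000 0.0000 0.4400 6.7500 29.8100] k=[0 0 0 0 0 0 0 10 31]
t=3: x=[0.0000 0.0000 0.0000 0.0000 0.0000 0.0000 1.1000 11.2100 28.6900] k=[0 0 0 0 0 0 0 8 30]
t=4: x=[0.0000 0.0000 0.0000 0.0000 0.0000 0.0000 0.8800 9.5400 27.5800] k=[0 0 0 0 0 0 1 7 30]
t=5: x=[0.0000 0.0000 0.0000 0.0000 0.0000 0.1100 1.5500 8.8700 27.4700] k=[0 0 0 0 0 3 4 7 28]
t=6: x=[0.0000 0.0000 0.0000 0.0000 0.3300 2.7800 4.2200 8.9800 25.6900] k=[0 0 0 0 0 0 1 9 29]
t=7: x=[0.0000 0.0000 0.0000 0.0000 0.0000 0.1100 1.7700 10.3200 26.8000] k=[0 0 0 0 0 0 5 8 28]
t=8: x=[0.0000 0.0000 0.0000 0.0000 0.0000 0.5500 4.7800 9.8700 25.8000] k=[0 0 0 0 0 3 2 13 29]
t=9: x=[0.0000 0.0000 0.0000 0.0000 0.3300 2.5600 3.3200 13.5500 27.2400] k=[0 0 0 0 0 1 5 15 24]
t=10: x=[0.0000 0.0000 0.0000 0.0000 0.1100 1.3300 5.6600 14.8900 23.0100] k=[0 0 0 0 2 0 4 15 23]
t=11: x=[0.0000 0.0000 0.0000 0.2200 1.5600 0.6600 4.7700 14.6700 22.1200] k=[0 0 0 0 0 1 5 12 25]
t=12: x=[0.0000 0.0000 0.0000 0.0000 0.1100 1.3300 5.3300 12.6600 23.5700] k=[0 0 0 0 1 3 3 15 21]
t=13: x=[0.0000 0.0000 0.0000 0.1100 1.1100 2.7800 4.3200 14.3400 20.3400] k=[0 0 0 0 0 2 7 15 22]
t=14: x=[0.0000 0.0000 0.0000 0.0000 0.2200 2.3300 7.3300 14.8900 21.2300] k=[0 0 0 0 0 4 7 13 22]
t=15: x=[0.0000 0.0000 0.0000 0.0000 0.4400 3.8900 7.3300 13.3300 21.0100] k=[0 0 0 0 2 7 4 15 24]
t=16: x=[0.0000 0.0000 0.0000 0.2200 2.3300 6.1200 5.5400 14.7800 23.0100] k=[0 0 0 0 1 3 4 16 23]
t=17: x=[0.0000 0.0000 0.0000 0.1100 1.1100 2.8900 5.2100 15.4500 22.2300] k=[0 0 0 0 0 6 5 14 22]
t=18: x=[0.0000 0.0000 0.0000 0.0000 0.6600 5.2300 6.1000 13.8900 21.1200] k=[0 0 0 0 2 5 5 17 24]
t=19: x=[0.0000 0.0000 0.0000 0.2200 2.1100 4.6700 6.3200 16.4500 23.2300] k=[0 0 0 2 0 6 7 17 22]
t=20: x=[0.0000 0.0000 0.2200 1.5600 0.8800 5.4500 7.9900 16.4500 21.4500] k=[0 0 0 5 0 6 7 16 22]
t=21: x=[0.0000 0.0000 0.5500 3.9000 1.2100 5.4500 7.8800 15.6700 21.3400] k=[0 0 0 4 4 8 5 14 19]
t=22: x=[0.0000 0.0000 0.4400 3.5600 4.4400 7.2300 6.3200 13.5600 18.4500] k=[0 0 0 5 2 9 3 16 18]
t=23: x=[0.0000 0.0000 0.5500 4.1200 3.1000 7.5700 5.0900 14.7900 17.7800] k=[0 0 0 1 2 5 4 18 21]

0.0141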